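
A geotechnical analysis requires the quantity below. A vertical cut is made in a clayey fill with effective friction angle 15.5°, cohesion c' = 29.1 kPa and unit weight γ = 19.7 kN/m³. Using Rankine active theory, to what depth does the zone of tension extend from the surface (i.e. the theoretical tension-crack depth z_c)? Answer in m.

K_a = tan²(45° − 15.5°/2) = 0.5782; √K_a = 0.7604.
The active pressure is zero where K_a γ z = 2c√K_a, so z_c = 2c/(γ√K_a) = 2×29.1/(19.7×0.7604) = 3.885 m.

3.89 m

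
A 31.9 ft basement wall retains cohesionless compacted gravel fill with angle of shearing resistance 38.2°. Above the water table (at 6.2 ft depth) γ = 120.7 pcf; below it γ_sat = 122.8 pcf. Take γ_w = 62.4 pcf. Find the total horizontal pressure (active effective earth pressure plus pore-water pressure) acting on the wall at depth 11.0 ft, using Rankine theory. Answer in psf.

K_a = (1 − sin φ)/(1 + sin φ) = 0.2358.
γ' = 122.8 − 62.4 = 60.40 pcf.
Effective vertical stress at 11.0 ft: σ'_v = 120.7×6.2 + 60.40×4.80 = 1038 psf.
σ'_h = K_a σ'_v = 0.2358 × 1038 = 244.8 psf; u = γ_w × 4.80 = 299.5 psf.
Total σ_h = 244.8 + 299.5 = 544.3 psf.

544 psf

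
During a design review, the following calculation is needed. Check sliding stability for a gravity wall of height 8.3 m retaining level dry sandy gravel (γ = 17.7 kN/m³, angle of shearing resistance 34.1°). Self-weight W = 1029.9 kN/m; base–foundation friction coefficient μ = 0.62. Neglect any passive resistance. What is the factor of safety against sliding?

K_a = tan²(45° − 34.1°/2) = 0.2815.
P_a = ½K_aγH² = 0.5×0.2815×17.7×8.3² = 171.6 kN/m, acting at H/3 = 2.767 m above the base.
FS_sliding = μW / P_a = 0.62×1029.9 / 171.6 = 3.720.

3.72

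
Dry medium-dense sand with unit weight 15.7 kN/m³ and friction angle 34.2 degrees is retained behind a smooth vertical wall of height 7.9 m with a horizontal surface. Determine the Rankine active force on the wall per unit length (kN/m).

K_a = tan²(45° − φ/2) = 0.2803.
P_a = ½ K_a γ H² = 0.5 × 0.2803 × 15.7 × 7.9² = 137.3 kN/m.

137 kN/m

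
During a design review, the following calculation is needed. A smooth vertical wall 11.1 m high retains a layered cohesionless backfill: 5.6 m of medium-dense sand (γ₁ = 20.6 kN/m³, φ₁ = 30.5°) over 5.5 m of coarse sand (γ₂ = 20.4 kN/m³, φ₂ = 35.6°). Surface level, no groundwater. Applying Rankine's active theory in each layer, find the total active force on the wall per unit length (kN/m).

K_a1 = tan²(45°−30.5°/2) = 0.3267; K_a2 = tan²(45°−35.6°/2) = 0.2641.
Layer 1: σ at base = K_a1 γ₁ h₁ = 37.68 kPa; P₁ = ½×37.68×5.6 = 105.5.
Layer 2: σ_v at top = γ₁h₁ = 115.4; σ_h top = K_a2×115.4 = 30.47; σ_h base = K_a2×(115.4+20.4×5.5) = 60.10.
P₂ = ½(30.47+60.10)×5.5 = 249.1. Total P_a = 105.5+249.1 = 354.6 kN/m.

355 kN/m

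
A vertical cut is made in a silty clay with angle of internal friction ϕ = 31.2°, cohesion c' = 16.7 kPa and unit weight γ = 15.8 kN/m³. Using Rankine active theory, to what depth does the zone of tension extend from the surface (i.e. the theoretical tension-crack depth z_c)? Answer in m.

K_a = tan²(45° − 31.2°/2) = 0.3175; √K_a = 0.5635.
The active pressure is zero where K_a γ z = 2c√K_a, so z_c = 2c/(γ√K_a) = 2×16.7/(15.8×0.5635) = 3.752 m.

3.75 m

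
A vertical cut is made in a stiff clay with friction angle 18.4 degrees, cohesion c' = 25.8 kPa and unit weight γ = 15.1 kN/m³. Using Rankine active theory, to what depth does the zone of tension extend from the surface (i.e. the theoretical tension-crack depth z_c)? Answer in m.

K_a = tan²(45° − 18.4°/2) = 0.5202; √K_a = 0.7212.
The active pressure is zero where K_a γ z = 2c√K_a, so z_c = 2c/(γ√K_a) = 2×25.8/(15.1×0.7212) = 4.738 m.

4.74 m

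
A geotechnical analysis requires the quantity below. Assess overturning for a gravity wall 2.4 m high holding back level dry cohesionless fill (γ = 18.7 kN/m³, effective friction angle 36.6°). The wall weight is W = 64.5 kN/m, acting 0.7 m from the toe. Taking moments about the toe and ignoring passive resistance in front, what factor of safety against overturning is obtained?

K_a = tan²(45° − 36.6°/2) = 0.2530.
P_a = ½K_aγH² = 0.5×0.2530×18.7×2.4² = 13.62 kN/m, acting at H/3 = 0.8000 m above the base.
Overturning moment M_o = P_a × H/3 = 13.62 × 0.8000 = 10.90.
Resisting moment M_r = W × 0.7 = 64.5 × 0.7 = 45.15.
FS_overturning = M_r/M_o = 45.15/10.90 = 4.143.

4.14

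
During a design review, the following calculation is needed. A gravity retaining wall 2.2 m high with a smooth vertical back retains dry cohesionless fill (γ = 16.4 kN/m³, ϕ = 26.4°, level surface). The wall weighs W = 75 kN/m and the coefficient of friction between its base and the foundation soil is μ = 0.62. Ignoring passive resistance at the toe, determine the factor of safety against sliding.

3.05

K_a = tan²(45° − 26.4°/2) = 0.3844.
P_a = ½K_aγH² = 0.5×0.3844×16.4×2.2² = 15.26 kN/m, acting at H/3 = 0.7333 m above the base.
FS_sliding = μW / P_a = 0.62×75 / 15.26 = 3.048.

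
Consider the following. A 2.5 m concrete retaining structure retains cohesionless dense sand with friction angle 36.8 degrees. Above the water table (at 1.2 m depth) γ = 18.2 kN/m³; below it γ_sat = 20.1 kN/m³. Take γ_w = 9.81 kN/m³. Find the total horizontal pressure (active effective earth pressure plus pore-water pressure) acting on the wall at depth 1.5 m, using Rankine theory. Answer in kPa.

K_a = (1 − sin φ)/(1 + sin φ) = 0.2508.
γ' = 20.1 − 9.81 = 10.29 kN/m³.
Effective vertical stress at 1.5 m: σ'_v = 18.2×1.2 + 10.29×0.300 = 24.93 kPa.
σ'_h = K_a σ'_v = 0.2508 × 24.93 = 6.251 kPa; u = γ_w × 0.300 = 2.943 kPa.
Total σ_h = 6.251 + 2.943 = 9.194 kPa.

9.19 kPa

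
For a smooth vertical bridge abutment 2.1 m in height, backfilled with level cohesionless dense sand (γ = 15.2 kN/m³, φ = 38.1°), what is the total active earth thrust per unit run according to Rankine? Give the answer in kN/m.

K_a = tan²(45° − φ/2) = 0.2368.
P_a = ½ K_a γ H² = 0.5 × 0.2368 × 15.2 × 2.1² = 7.938 kN/m.

7.94 kN/m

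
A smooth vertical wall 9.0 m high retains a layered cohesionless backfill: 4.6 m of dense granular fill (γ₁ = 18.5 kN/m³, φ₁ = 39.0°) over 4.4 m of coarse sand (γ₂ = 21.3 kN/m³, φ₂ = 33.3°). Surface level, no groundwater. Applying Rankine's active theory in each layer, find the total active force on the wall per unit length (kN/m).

214 kN/m

K_a1 = tan²(45°−39.0°/2) = 0.2275; K_a2 = tan²(45°−33.3°/2) = 0.2911.
Layer 1: σ at base = K_a1 γ₁ h₁ = 19.36 kPa; P₁ = ½×19.36×4.6 = 44.53.
Layer 2: σ_v at top = γ₁h₁ = 85.10; σ_h top = K_a2×85.10 = 24.78; σ_h base = K_a2×(85.10+21.3×4.4) = 52.06.
P₂ = ½(24.78+52.06)×4.4 = 169.0. Total P_a = 44.53+169.0 = 213.6 kN/m.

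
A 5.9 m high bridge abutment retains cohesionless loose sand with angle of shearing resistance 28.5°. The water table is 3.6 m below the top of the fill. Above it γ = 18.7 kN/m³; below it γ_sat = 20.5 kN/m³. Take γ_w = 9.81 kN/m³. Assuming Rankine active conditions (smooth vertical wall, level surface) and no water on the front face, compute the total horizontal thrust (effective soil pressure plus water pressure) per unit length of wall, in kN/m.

134 kN/m

K_a = tan²(45° − φ/2) = 0.3540.
γ' = 20.5 − 9.81 = 10.69 kN/m³. Depth below WT = 2.3 m.
σ'_h at WT = K_a γ d_w = 23.83 kPa; at base = 23.83 + K_a γ' × 2.3 = 32.53 kPa.
P₁ (0–3.6 m) = ½×23.83×3.6 = 42.89. P₂ (3.6–5.9 m) = ½(23.83+32.53)×2.3 = 64.81.
P_w = ½ γ_w h₂² = 0.5×9.81×2.3² = 25.95. Total = 42.89+64.81+25.95 = 133.7 kN/m.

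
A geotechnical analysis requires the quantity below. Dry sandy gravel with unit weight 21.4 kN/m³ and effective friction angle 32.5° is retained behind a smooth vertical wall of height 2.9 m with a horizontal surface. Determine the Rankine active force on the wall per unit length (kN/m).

K_a = tan²(45° − φ/2) = 0.3010.
P_a = ½ K_a γ H² = 0.5 × 0.3010 × 21.4 × 2.9² = 27.08 kN/m.

27.1 kN/m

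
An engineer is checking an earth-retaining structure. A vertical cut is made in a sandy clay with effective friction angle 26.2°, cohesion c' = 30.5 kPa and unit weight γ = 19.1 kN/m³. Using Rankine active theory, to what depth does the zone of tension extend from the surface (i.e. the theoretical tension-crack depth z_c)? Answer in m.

K_a = tan²(45° − 26.2°/2) = 0.3874; √K_a = 0.6224.
The active pressure is zero where K_a γ z = 2c√K_a, so z_c = 2c/(γ√K_a) = 2×30.5/(19.1×0.6224) = 5.131 m.

5.13 m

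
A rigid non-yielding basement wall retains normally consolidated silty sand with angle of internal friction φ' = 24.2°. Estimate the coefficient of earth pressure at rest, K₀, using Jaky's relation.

K₀ = 1 − sin φ' = 1 − sin 24.2° = 0.5901.

0.590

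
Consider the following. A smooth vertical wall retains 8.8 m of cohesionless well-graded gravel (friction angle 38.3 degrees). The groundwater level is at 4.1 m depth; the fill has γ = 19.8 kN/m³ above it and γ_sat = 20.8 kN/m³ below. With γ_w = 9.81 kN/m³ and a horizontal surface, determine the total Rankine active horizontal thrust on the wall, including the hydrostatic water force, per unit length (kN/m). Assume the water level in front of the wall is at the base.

K_a = tan²(45° − φ/2) = 0.2347.
γ' = 20.8 − 9.81 = 10.99 kN/m³. Depth below WT = 4.7 m.
σ'_h at WT = K_a γ d_w = 19.06 kPa; at base = 19.06 + K_a γ' × 4.7 = 31.18 kPa.
P₁ (0–4.1 m) = ½×19.06×4.1 = 39.06. P₂ (4.1–8.8 m) = ½(19.06+31.18)×4.7 = 118.1.
P_w = ½ γ_w h₂² = 0.5×9.81×4.7² = 108.4. Total = 39.06+118.1+108.4 = 265.5 kN/m.

265 kN/m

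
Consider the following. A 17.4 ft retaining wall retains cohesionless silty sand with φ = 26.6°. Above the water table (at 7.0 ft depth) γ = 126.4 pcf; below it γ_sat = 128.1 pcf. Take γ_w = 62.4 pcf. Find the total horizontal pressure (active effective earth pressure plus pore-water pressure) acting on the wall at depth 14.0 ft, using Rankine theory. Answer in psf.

K_a = (1 − sin φ)/(1 + sin φ) = 0.3814.
γ' = 128.1 − 62.4 = 65.70 pcf.
Effective vertical stress at 14.0 ft: σ'_v = 126.4×7.0 + 65.70×7.00 = 1345 psf.
σ'_h = K_a σ'_v = 0.3814 × 1345 = 512.9 psf; u = γ_w × 7.00 = 436.8 psf.
Total σ_h = 512.9 + 436.8 = 949.7 psf.

950 psf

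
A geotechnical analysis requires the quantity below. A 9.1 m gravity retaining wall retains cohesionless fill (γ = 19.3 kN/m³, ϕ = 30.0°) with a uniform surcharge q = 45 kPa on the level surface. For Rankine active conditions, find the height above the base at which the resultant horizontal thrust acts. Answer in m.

3.55 m

K_a = 0.3333.
Triangular part P₁ = ½K_aγH² = 266.4 at H/3 = 3.033 m; rectangular part P₂ = K_a q H = 136.5 at H/2 = 4.550 m.
ȳ = (P₁·3.033 + P₂·4.550)/(P₁+P₂) = 3.547 m.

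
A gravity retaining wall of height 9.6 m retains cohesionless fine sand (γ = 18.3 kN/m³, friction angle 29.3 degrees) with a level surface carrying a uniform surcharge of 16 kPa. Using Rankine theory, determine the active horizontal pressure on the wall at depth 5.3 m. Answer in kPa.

K_a = (1 − sin φ)/(1 + sin φ) = 0.3428.
σ_v = γz + q = 18.3 × 5.3 + 16 = 113.0 kPa.
σ_h = K_a σ_v = 0.3428 × 113.0 = 38.74 kPa.

38.7 kPa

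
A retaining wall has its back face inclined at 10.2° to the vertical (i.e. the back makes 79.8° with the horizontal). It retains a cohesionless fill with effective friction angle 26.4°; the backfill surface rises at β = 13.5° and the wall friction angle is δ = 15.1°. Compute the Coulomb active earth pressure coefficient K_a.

K_a = sin²(α+φ) / [sin²α · sin(α−δ) · (1 + √{sin(φ+δ)sin(φ−β) / (sin(α−δ)sin(α+β))})²].
With α = 79.8°, φ = 26.4°, δ = 15.1°, β = 13.5°: K_a = 0.5336.

0.534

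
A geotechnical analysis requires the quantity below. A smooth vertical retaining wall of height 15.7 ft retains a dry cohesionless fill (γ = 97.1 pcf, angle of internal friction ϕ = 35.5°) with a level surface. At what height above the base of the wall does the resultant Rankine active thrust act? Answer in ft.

5.23 ft

K_a = 0.2653.
The pressure distribution is triangular, so the resultant acts at H/3 above the base = 15.7/3 = 5.233 ft.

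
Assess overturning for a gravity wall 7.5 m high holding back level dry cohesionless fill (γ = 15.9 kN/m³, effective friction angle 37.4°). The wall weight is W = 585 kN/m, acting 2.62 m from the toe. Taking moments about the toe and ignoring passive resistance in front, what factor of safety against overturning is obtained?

5.61

K_a = tan²(45° − 37.4°/2) = 0.2443.
P_a = ½K_aγH² = 0.5×0.2443×15.9×7.5² = 109.2 kN/m, acting at H/3 = 2.500 m above the base.
Overturning moment M_o = P_a × H/3 = 109.2 × 2.500 = 273.1.
Resisting moment M_r = W × 2.62 = 585 × 2.62 = 1533.
FS_overturning = M_r/M_o = 1533/273.1 = 5.613.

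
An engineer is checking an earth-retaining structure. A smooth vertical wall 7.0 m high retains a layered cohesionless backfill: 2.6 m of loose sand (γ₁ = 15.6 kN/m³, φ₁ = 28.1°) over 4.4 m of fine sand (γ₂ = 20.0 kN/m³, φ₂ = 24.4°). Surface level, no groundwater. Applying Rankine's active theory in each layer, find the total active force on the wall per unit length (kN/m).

173 kN/m

K_a1 = tan²(45°−28.1°/2) = 0.3596; K_a2 = tan²(45°−24.4°/2) = 0.4153.
Layer 1: σ at base = K_a1 γ₁ h₁ = 14.59 kPa; P₁ = ½×14.59×2.6 = 18.96.
Layer 2: σ_v at top = γ₁h₁ = 40.56; σ_h top = K_a2×40.56 = 16.85; σ_h base = K_a2×(40.56+20.0×4.4) = 53.39.
P₂ = ½(16.85+53.39)×4.4 = 154.5. Total P_a = 18.96+154.5 = 173.5 kN/m.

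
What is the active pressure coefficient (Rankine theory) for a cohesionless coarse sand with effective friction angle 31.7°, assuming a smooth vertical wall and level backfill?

0.311

K_a = tan²(45° − φ/2) = tan²(29.15°) = 0.3111.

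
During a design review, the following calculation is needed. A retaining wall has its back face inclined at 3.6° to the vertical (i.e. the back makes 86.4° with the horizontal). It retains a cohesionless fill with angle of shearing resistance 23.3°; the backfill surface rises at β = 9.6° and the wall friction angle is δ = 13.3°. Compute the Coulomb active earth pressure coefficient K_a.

K_a = sin²(α+φ) / [sin²α · sin(α−δ) · (1 + √{sin(φ+δ)sin(φ−β) / (sin(α−δ)sin(α+β))})²].
With α = 86.4°, φ = 23.3°, δ = 13.3°, β = 9.6°: K_a = 0.4847.

0.485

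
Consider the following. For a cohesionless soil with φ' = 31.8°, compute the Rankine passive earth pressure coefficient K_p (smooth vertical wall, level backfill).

3.23

K_p = (1 + sin φ)/(1 − sin φ) = tan²(45° + 31.8°/2) = 3.228.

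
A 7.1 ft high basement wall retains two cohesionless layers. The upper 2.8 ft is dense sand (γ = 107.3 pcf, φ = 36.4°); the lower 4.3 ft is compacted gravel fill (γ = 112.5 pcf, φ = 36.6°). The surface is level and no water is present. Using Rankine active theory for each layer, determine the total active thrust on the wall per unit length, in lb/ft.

K_a1 = tan²(45°−36.4°/2) = 0.2552; K_a2 = tan²(45°−36.6°/2) = 0.2530.
Layer 1: σ at base = K_a1 γ₁ h₁ = 76.66 psf; P₁ = ½×76.66×2.8 = 107.3.
Layer 2: σ_v at top = γ₁h₁ = 300.4; σ_h top = K_a2×300.4 = 76.00; σ_h base = K_a2×(300.4+112.5×4.3) = 198.4.
P₂ = ½(76.00+198.4)×4.3 = 589.9. Total P_a = 107.3+589.9 = 697.2 lb/ft.

697 lb/ft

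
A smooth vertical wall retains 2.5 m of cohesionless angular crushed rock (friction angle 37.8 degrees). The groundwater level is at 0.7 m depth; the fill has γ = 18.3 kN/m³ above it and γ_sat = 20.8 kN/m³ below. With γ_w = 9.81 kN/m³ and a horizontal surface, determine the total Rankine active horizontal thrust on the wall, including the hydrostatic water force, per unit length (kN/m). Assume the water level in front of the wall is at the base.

K_a = tan²(45° − φ/2) = 0.2400.
γ' = 20.8 − 9.81 = 10.99 kN/m³. Depth below WT = 1.8 m.
σ'_h at WT = K_a γ d_w = 3.074 kPa; at base = 3.074 + K_a γ' × 1.8 = 7.822 kPa.
P₁ (0–0.7 m) = ½×3.074×0.7 = 1.076. P₂ (0.7–2.5 m) = ½(3.074+7.822)×1.8 = 9.807.
P_w = ½ γ_w h₂² = 0.5×9.81×1.8² = 15.89. Total = 1.076+9.807+15.89 = 26.77 kN/m.

26.8 kN/m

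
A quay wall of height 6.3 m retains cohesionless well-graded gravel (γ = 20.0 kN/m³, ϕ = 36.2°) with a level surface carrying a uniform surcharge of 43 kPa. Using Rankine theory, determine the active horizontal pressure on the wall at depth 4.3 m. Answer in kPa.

33.2 kPa

K_a = (1 − sin φ)/(1 + sin φ) = 0.2574.
σ_v = γz + q = 20.0 × 4.3 + 43 = 129.0 kPa.
σ_h = K_a σ_v = 0.2574 × 129.0 = 33.20 kPa.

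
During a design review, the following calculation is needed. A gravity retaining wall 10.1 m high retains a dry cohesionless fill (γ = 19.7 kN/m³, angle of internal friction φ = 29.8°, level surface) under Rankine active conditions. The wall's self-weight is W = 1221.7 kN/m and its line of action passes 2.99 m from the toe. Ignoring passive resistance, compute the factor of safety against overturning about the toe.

3.21

K_a = tan²(45° − 29.8°/2) = 0.3360.
P_a = ½K_aγH² = 0.5×0.3360×19.7×10.1² = 337.6 kN/m, acting at H/3 = 3.367 m above the base.
Overturning moment M_o = P_a × H/3 = 337.6 × 3.367 = 1137.
Resisting moment M_r = W × 2.99 = 1221.7 × 2.99 = 3653.
FS_overturning = M_r/M_o = 3653/1137 = 3.214.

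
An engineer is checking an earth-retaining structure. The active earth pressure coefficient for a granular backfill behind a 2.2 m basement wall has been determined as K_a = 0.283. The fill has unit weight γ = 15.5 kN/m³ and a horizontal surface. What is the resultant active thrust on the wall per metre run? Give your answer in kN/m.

P = ½ K_a γ H² = 0.5 × 0.283 × 15.5 × 2.2² = 10.62 kN/m.

10.6 kN/m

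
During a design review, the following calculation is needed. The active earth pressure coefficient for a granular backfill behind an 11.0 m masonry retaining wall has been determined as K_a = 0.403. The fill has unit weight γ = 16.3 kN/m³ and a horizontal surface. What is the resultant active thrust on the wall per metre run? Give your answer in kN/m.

P = ½ K_a γ H² = 0.5 × 0.403 × 16.3 × 11.0² = 397.4 kN/m.

397 kN/m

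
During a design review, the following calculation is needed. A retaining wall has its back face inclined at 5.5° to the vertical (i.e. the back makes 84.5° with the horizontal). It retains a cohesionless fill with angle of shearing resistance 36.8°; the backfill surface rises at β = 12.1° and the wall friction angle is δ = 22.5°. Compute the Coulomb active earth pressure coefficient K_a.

K_a = sin²(α+φ) / [sin²α · sin(α−δ) · (1 + √{sin(φ+δ)sin(φ−β) / (sin(α−δ)sin(α+β))})²].
With α = 84.5°, φ = 36.8°, δ = 22.5°, β = 12.1°: K_a = 0.3103.

0.310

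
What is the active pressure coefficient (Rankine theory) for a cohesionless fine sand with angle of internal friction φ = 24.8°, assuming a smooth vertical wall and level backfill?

0.409

K_a = tan²(45° − φ/2) = tan²(32.60°) = 0.4090.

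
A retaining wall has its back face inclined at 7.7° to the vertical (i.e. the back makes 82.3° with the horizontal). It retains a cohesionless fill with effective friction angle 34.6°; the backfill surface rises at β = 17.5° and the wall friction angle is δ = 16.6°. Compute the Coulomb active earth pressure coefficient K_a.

0.392

K_a = sin²(α+φ) / [sin²α · sin(α−δ) · (1 + √{sin(φ+δ)sin(φ−β) / (sin(α−δ)sin(α+β))})²].
With α = 82.3°, φ = 34.6°, δ = 16.6°, β = 17.5°: K_a = 0.3922.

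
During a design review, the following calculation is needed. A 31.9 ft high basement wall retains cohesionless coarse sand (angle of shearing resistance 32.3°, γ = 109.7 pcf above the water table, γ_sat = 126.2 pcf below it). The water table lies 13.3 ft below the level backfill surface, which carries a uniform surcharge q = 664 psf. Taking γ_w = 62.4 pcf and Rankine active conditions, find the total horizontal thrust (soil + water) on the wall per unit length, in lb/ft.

K_a = tan²(45° − φ/2) = 0.3035.
γ' = 126.2 − 62.4 = 63.80 pcf. h₂ = H − d_w = 18.6 ft.
σ'_h: at surface K_a·q = 201.5; at WT K_a(q+γd_w) = 644.3; at base K_a(q+γd_w+γ'h₂) = 1004 psf.
P₁ = ½(201.5+644.3)×13.3 = 5625; P₂ = ½(644.3+1004)×18.6 = 15330; P_w = ½γ_w h₂² = 10790.
Total = 5625+15330+10790 = 31750 lb/ft.

31800 lb/ft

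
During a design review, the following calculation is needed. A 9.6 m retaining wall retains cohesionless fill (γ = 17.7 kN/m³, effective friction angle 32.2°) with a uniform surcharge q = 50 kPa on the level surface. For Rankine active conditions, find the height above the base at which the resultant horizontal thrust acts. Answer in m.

K_a = 0.3047.
Triangular part P₁ = ½K_aγH² = 248.5 at H/3 = 3.200 m; rectangular part P₂ = K_a q H = 146.3 at H/2 = 4.800 m.
ȳ = (P₁·3.200 + P₂·4.800)/(P₁+P₂) = 3.793 m.

3.79 m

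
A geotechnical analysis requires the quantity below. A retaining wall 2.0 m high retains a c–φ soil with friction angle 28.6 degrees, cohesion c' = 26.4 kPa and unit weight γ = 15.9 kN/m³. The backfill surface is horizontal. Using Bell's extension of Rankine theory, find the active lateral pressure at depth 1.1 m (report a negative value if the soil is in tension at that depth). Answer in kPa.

-25.2 kPa

K_a = (1 − sin φ)/(1 + sin φ) = 0.3525.
σ_a = K_a γ z − 2c√K_a = 0.3525×15.9×1.1 − 2×26.4×0.5938 = -25.18 kPa.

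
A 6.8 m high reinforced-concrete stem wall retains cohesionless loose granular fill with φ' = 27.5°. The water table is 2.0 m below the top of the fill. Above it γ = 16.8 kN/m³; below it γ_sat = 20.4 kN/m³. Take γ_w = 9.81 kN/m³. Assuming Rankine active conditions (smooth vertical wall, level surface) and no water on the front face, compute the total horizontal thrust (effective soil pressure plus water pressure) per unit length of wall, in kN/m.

230 kN/m

K_a = tan²(45° − φ/2) = 0.3682.
γ' = 20.4 − 9.81 = 10.59 kN/m³. Depth below WT = 4.8 m.
σ'_h at WT = K_a γ d_w = 12.37 kPa; at base = 12.37 + K_a γ' × 4.8 = 31.09 kPa.
P₁ (0–2.0 m) = ½×12.37×2.0 = 12.37. P₂ (2.0–6.8 m) = ½(12.37+31.09)×4.8 = 104.3.
P_w = ½ γ_w h₂² = 0.5×9.81×4.8² = 113.0. Total = 12.37+104.3+113.0 = 229.7 kN/m.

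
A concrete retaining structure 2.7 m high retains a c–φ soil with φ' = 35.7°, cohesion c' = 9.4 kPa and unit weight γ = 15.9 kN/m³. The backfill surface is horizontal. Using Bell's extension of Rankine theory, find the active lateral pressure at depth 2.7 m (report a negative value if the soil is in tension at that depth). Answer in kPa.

1.65 kPa

K_a = (1 − sin φ)/(1 + sin φ) = 0.2630.
σ_a = K_a γ z − 2c√K_a = 0.2630×15.9×2.7 − 2×9.4×0.5128 = 1.649 kPa.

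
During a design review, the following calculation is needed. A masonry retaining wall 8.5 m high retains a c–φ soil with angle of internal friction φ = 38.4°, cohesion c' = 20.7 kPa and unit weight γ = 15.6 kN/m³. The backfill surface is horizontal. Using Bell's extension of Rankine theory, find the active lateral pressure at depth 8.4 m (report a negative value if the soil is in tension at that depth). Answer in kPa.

K_a = (1 − sin φ)/(1 + sin φ) = 0.2337.
σ_a = K_a γ z − 2c√K_a = 0.2337×15.6×8.4 − 2×20.7×0.4834 = 10.61 kPa.

10.6 kPa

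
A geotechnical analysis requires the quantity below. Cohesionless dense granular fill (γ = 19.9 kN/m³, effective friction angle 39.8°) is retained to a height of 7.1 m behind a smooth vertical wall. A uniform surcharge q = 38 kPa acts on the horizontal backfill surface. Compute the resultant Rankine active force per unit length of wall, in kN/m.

K_a = tan²(45° − φ/2) = 0.2194.
Soil triangle: ½ K_a γ H² = 0.5×0.2194×19.9×7.1² = 110.1 kN/m.
Surcharge rectangle: K_a q H = 0.2194×38×7.1 = 59.20 kN/m.
Total = 110.1 + 59.20 = 169.3 kN/m.

169 kN/m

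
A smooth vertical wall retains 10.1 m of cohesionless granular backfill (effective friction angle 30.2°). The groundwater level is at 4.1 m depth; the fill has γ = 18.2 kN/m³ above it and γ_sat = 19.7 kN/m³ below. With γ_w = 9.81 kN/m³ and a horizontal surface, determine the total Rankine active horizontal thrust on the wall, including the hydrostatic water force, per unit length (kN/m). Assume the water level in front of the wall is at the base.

K_a = tan²(45° − φ/2) = 0.3307.
γ' = 19.7 − 9.81 = 9.890 kN/m³. Depth below WT = 6.0 m.
σ'_h at WT = K_a γ d_w = 24.67 kPa; at base = 24.67 + K_a γ' × 6.0 = 44.29 kPa.
P₁ (0–4.1 m) = ½×24.67×4.1 = 50.58. P₂ (4.1–10.1 m) = ½(24.67+44.29)×6.0 = 206.9.
P_w = ½ γ_w h₂² = 0.5×9.81×6.0² = 176.6. Total = 50.58+206.9+176.6 = 434.1 kN/m.

434 kN/m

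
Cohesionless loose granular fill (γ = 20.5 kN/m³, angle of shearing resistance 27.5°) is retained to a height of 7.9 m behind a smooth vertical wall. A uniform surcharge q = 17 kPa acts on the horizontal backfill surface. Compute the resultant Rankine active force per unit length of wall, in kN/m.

285 kN/m

K_a = tan²(45° − φ/2) = 0.3682.
Soil triangle: ½ K_a γ H² = 0.5×0.3682×20.5×7.9² = 235.6 kN/m.
Surcharge rectangle: K_a q H = 0.3682×17×7.9 = 49.45 kN/m.
Total = 235.6 + 49.45 = 285.0 kN/m.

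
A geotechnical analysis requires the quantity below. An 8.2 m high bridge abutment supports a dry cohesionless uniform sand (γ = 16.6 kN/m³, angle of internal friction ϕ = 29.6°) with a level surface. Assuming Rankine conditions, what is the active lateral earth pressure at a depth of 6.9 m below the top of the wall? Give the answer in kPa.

K_a = (1 − sin φ)/(1 + sin φ) = 0.3387.
σ_h = K_a γ z = 0.3387 × 16.6 × 6.9 = 38.80 kPa.

38.8 kPa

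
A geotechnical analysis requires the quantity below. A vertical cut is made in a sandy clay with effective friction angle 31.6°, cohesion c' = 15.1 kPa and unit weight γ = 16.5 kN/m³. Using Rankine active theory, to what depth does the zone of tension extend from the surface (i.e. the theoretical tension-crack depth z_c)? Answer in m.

3.27 m

K_a = tan²(45° − 31.6°/2) = 0.3123; √K_a = 0.5589.
The active pressure is zero where K_a γ z = 2c√K_a, so z_c = 2c/(γ√K_a) = 2×15.1/(16.5×0.5589) = 3.275 m.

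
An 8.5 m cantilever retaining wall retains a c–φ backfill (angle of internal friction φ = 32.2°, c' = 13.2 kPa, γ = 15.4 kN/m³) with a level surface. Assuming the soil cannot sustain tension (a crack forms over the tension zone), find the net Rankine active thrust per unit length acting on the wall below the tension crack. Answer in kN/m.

K_a = 0.3047; √K_a = 0.5520.
Tension-crack depth z_c = 2c/(γ√K_a) = 2×13.2/(15.4×0.5520) = 3.105 m.
σ_a at base = K_a γ H − 2c√K_a = 0.3047×15.4×8.5 − 2×13.2×0.5520 = 25.32 kPa.
P_a = ½ × 25.32 × (H − z_c) = 0.5×25.32×5.395 = 68.29 kN/m.

68.3 kN/m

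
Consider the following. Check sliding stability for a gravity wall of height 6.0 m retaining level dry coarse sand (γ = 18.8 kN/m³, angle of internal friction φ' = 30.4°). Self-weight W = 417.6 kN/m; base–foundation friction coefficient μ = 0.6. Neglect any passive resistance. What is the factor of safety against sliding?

K_a = tan²(45° − 30.4°/2) = 0.3280.
P_a = ½K_aγH² = 0.5×0.3280×18.8×6.0² = 111.0 kN/m, acting at H/3 = 2.000 m above the base.
FS_sliding = μW / P_a = 0.6×417.6 / 111.0 = 2.257.

2.26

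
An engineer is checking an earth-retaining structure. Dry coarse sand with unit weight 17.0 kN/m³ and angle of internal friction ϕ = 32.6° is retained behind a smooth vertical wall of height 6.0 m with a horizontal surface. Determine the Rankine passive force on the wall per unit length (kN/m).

1020 kN/m

K_p = tan²(45° + φ/2) = 3.336.
P_p = ½ K_p γ H² = 0.5 × 3.336 × 17.0 × 6.0² = 1021 kN/m.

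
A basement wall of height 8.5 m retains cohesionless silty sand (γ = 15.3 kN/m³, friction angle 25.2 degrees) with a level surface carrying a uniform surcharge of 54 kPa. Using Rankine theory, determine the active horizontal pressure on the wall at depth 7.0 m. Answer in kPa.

64.9 kPa

K_a = (1 − sin φ)/(1 + sin φ) = 0.4027.
σ_v = γz + q = 15.3 × 7.0 + 54 = 161.1 kPa.
σ_h = K_a σ_v = 0.4027 × 161.1 = 64.88 kPa.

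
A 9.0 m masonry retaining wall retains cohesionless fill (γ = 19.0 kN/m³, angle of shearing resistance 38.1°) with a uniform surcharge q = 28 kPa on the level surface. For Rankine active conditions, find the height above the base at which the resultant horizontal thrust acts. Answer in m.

K_a = 0.2368.
Triangular part P₁ = ½K_aγH² = 182.2 at H/3 = 3.000 m; rectangular part P₂ = K_a q H = 59.68 at H/2 = 4.500 m.
ȳ = (P₁·3.000 + P₂·4.500)/(P₁+P₂) = 3.370 m.

3.37 m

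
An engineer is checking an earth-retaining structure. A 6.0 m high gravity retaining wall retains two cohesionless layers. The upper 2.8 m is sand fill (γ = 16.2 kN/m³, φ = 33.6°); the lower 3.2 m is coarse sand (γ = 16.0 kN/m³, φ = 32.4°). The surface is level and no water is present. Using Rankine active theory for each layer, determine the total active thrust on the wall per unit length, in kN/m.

86.9 kN/m

K_a1 = tan²(45°−33.6°/2) = 0.2875; K_a2 = tan²(45°−32.4°/2) = 0.3022.
Layer 1: σ at base = K_a1 γ₁ h₁ = 13.04 kPa; P₁ = ½×13.04×2.8 = 18.26.
Layer 2: σ_v at top = γ₁h₁ = 45.36; σ_h top = K_a2×45.36 = 13.71; σ_h base = K_a2×(45.36+16.0×3.2) = 29.18.
P₂ = ½(13.71+29.18)×3.2 = 68.63. Total P_a = 18.26+68.63 = 86.89 kN/m.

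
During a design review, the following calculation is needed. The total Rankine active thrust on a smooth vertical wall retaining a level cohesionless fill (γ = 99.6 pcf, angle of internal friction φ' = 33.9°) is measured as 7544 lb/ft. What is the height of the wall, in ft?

K_a = 0.2839. P_a = ½ K_a γ H² ⇒ H = √(2P_a/(K_a γ)).
H = √(2×7544/(0.2839×99.6)) = 23.10 ft.

23.1 ft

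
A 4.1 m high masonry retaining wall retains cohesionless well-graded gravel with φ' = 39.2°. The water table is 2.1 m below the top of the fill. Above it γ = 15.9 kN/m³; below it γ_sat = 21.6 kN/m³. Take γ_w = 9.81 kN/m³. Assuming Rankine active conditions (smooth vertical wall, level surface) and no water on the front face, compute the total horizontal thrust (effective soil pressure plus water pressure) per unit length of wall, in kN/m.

K_a = tan²(45° − φ/2) = 0.2255.
γ' = 21.6 − 9.81 = 11.79 kN/m³. Depth below WT = 2.0 m.
σ'_h at WT = K_a γ d_w = 7.528 kPa; at base = 7.528 + K_a γ' × 2.0 = 12.84 kPa.
P₁ (0–2.1 m) = ½×7.528×2.1 = 7.905. P₂ (2.1–4.1 m) = ½(7.528+12.84)×2.0 = 20.37.
P_w = ½ γ_w h₂² = 0.5×9.81×2.0² = 19.62. Total = 7.905+20.37+19.62 = 47.90 kN/m.

47.9 kN/m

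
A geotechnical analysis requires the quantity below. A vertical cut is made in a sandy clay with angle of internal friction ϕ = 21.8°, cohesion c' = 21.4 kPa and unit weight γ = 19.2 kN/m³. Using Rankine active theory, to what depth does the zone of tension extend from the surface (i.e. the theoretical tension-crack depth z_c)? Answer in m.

3.29 m

K_a = tan²(45° − 21.8°/2) = 0.4584; √K_a = 0.6771.
The active pressure is zero where K_a γ z = 2c√K_a, so z_c = 2c/(γ√K_a) = 2×21.4/(19.2×0.6771) = 3.292 m.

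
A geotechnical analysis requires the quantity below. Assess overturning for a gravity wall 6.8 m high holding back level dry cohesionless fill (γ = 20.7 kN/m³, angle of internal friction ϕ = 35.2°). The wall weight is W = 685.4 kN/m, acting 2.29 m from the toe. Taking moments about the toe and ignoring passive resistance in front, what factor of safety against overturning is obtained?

5.39

K_a = tan²(45° − 35.2°/2) = 0.2687.
P_a = ½K_aγH² = 0.5×0.2687×20.7×6.8² = 128.6 kN/m, acting at H/3 = 2.267 m above the base.
Overturning moment M_o = P_a × H/3 = 128.6 × 2.267 = 291.5.
Resisting moment M_r = W × 2.29 = 685.4 × 2.29 = 1570.
FS_overturning = M_r/M_o = 1570/291.5 = 5.385.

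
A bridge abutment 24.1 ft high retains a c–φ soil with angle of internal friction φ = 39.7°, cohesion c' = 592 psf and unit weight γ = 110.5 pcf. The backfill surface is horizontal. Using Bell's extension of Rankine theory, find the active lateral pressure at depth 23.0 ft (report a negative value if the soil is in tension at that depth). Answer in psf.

K_a = (1 − sin φ)/(1 + sin φ) = 0.2204.
σ_a = K_a γ z − 2c√K_a = 0.2204×110.5×23.0 − 2×592×0.4695 = 4.334 psf.

4.33 psf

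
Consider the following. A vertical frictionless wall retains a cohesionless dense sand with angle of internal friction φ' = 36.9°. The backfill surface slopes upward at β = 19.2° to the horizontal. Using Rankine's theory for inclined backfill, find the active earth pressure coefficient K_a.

0.289

K_a = cos β · (cos β − √(cos²β − cos²φ)) / (cos β + √(cos²β − cos²φ)).
cos β = 0.9444, cos φ = 0.7997, √(cos²β − cos²φ) = 0.5023.
K_a = 0.9444 × (0.9444 − 0.5023)/(0.9444 + 0.5023) = 0.2885.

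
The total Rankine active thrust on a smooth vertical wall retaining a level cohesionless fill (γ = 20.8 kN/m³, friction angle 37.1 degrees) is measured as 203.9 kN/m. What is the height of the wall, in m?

K_a = 0.2475. P_a = ½ K_a γ H² ⇒ H = √(2P_a/(K_a γ)).
H = √(2×203.9/(0.2475×20.8)) = 8.900 m.

8.90 m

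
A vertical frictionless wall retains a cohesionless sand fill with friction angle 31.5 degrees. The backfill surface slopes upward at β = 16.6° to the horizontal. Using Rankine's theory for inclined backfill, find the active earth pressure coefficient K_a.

K_a = cos β · (cos β − √(cos²β − cos²φ)) / (cos β + √(cos²β − cos²φ)).
cos β = 0.9583, cos φ = 0.8526, √(cos²β − cos²φ) = 0.4375.
K_a = 0.9583 × (0.9583 − 0.4375)/(0.9583 + 0.4375) = 0.3576.

0.358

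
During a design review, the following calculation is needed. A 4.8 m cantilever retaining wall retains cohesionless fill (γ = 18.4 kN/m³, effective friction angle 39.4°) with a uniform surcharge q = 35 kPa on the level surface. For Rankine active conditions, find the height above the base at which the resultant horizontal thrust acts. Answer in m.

1.95 m

K_a = 0.2234.
Triangular part P₁ = ½K_aγH² = 47.36 at H/3 = 1.600 m; rectangular part P₂ = K_a q H = 37.54 at H/2 = 2.400 m.
ȳ = (P₁·1.600 + P₂·2.400)/(P₁+P₂) = 1.954 m.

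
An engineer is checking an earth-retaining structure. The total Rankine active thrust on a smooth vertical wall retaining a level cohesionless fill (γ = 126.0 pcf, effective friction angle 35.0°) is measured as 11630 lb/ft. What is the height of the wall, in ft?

26.1 ft

K_a = 0.2710. P_a = ½ K_a γ H² ⇒ H = √(2P_a/(K_a γ)).
H = √(2×11630/(0.2710×126.0)) = 26.10 ft.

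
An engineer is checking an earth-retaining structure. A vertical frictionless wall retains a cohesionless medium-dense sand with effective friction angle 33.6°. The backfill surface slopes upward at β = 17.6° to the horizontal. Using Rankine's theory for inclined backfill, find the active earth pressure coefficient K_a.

K_a = cos β · (cos β − √(cos²β − cos²φ)) / (cos β + √(cos²β − cos²φ)).
cos β = 0.9532, cos φ = 0.8329, √(cos²β − cos²φ) = 0.4635.
K_a = 0.9532 × (0.9532 − 0.4635)/(0.9532 + 0.4635) = 0.3295.

0.329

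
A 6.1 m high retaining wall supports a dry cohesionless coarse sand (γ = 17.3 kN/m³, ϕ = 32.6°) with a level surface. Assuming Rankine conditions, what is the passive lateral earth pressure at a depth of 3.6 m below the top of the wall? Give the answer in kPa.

K_p = (1 + sin φ)/(1 − sin φ) = 3.336.
σ_h = K_p γ z = 3.336 × 17.3 × 3.6 = 207.8 kPa.

208 kPa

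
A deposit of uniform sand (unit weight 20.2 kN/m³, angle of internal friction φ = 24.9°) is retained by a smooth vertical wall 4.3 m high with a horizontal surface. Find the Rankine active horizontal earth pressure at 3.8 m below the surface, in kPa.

K_a = (1 − sin φ)/(1 + sin φ) = 0.4074.
σ_h = K_a γ z = 0.4074 × 20.2 × 3.8 = 31.27 kPa.

31.3 kPa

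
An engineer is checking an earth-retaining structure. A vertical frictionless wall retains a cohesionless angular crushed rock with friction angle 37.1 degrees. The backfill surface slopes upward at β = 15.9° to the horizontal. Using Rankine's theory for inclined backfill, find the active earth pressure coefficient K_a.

0.272

K_a = cos β · (cos β − √(cos²β − cos²φ)) / (cos β + √(cos²β − cos²φ)).
cos β = 0.9617, cos φ = 0.7976, √(cos²β − cos²φ) = 0.5374.
K_a = 0.9617 × (0.9617 − 0.5374)/(0.9617 + 0.5374) = 0.2722.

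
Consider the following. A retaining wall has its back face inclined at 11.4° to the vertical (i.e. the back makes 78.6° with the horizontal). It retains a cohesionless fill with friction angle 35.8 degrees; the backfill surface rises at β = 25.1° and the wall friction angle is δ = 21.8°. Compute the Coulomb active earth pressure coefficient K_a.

0.498

K_a = sin²(α+φ) / [sin²α · sin(α−δ) · (1 + √{sin(φ+δ)sin(φ−β) / (sin(α−δ)sin(α+β))})²].
With α = 78.6°, φ = 35.8°, δ = 21.8°, β = 25.1°: K_a = 0.4980.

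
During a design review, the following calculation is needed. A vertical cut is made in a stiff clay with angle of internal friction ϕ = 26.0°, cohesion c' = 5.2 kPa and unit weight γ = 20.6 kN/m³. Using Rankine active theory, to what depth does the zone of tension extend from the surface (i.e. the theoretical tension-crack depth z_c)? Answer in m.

K_a = tan²(45° − 26.0°/2) = 0.3905; √K_a = 0.6249.
The active pressure is zero where K_a γ z = 2c√K_a, so z_c = 2c/(γ√K_a) = 2×5.2/(20.6×0.6249) = 0.8079 m.

0.808 m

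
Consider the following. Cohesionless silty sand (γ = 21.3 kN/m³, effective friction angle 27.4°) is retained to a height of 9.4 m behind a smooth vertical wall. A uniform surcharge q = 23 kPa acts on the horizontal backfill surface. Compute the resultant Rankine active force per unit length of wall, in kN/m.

K_a = tan²(45° − φ/2) = 0.3697.
Soil triangle: ½ K_a γ H² = 0.5×0.3697×21.3×9.4² = 347.9 kN/m.
Surcharge rectangle: K_a q H = 0.3697×23×9.4 = 79.92 kN/m.
Total = 347.9 + 79.92 = 427.8 kN/m.

428 kN/m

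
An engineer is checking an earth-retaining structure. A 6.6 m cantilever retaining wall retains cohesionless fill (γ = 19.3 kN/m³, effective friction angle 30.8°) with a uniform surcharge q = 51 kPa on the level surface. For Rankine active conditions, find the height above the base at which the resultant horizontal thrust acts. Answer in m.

K_a = 0.3227.
Triangular part P₁ = ½K_aγH² = 135.7 at H/3 = 2.200 m; rectangular part P₂ = K_a q H = 108.6 at H/2 = 3.300 m.
ȳ = (P₁·2.200 + P₂·3.300)/(P₁+P₂) = 2.689 m.

2.69 m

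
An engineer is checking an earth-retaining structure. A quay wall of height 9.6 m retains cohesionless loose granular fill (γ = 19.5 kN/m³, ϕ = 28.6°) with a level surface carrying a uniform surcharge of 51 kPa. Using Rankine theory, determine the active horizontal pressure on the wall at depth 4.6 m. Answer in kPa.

49.6 kPa

K_a = (1 − sin φ)/(1 + sin φ) = 0.3525.
σ_v = γz + q = 19.5 × 4.6 + 51 = 140.7 kPa.
σ_h = K_a σ_v = 0.3525 × 140.7 = 49.60 kPa.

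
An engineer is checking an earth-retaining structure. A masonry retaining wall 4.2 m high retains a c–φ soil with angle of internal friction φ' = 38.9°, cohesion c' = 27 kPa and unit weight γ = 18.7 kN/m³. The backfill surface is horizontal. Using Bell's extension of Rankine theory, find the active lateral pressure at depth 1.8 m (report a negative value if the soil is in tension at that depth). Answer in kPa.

-18.1 kPa

K_a = (1 − sin φ)/(1 + sin φ) = 0.2285.
σ_a = K_a γ z − 2c√K_a = 0.2285×18.7×1.8 − 2×27×0.4780 = -18.12 kPa.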